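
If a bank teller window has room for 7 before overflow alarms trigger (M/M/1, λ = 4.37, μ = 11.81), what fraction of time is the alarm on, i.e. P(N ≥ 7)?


ρ = 4.37/11.81 = 0.3700
P(N ≥ n) = ρ^n = 0.3700^7 = 0.0009498

Final: 0.0009498


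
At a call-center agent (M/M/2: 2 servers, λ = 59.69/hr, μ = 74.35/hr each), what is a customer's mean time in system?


a = 0.8028; ρ = 0.4014; P₀ = 0.427132
Lq = P₀·a^c·ρ/(c!(1−ρ)²) = 0.15421
Wq = Lq/λ = 0.15421/59.69 = 0.002583 hr
W = Wq + 1/μ = 0.002583 + 0.01345 = 0.01603 hr

Final: 0.01603 hr


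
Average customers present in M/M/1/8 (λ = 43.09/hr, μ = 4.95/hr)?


ρ = 43.09/4.95 = 8.7051
L = ρ[1 − (K+1)ρ^K + Kρ^(K+1)] / [(1−ρ)(1−ρ^(K+1))]
Numerator: 8.7051·(1 − 9·32973903.395354 + 8·287039494.405211) = 17406190924.990360
Denominator: (-7.7051)·(-287039493.405211) = 2211653793.631265
L = 17406190924.990360/2211653793.631265 = 7.8702

Final: 7.8702


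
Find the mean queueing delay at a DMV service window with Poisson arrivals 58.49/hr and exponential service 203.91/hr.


ρ = 58.49/203.91 = 0.2868
Wq = ρ/(μ−λ) = 0.2868/(203.91 − 58.49) = 0.2868/145.42 = 0.001973 hr

Final: 0.001973 hr


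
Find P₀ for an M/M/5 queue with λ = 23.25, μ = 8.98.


a = λ/μ = 23.25/8.98 = 2.5891; ρ = a/c = 0.5178
Σ_{k=0}^{4} a^k/k! (terms k=0..4) = 1.00000 + 2.58909 + 3.35169 + 2.89260 + 1.87230 = 11.70567
Tail: a^5/(5!(1−ρ)) = 116.34108/(120·0.4822) = 2.01067
P₀ = 1/(11.70567 + 2.01067) = 1/13.71634 = 0.072906

Final: 0.072906


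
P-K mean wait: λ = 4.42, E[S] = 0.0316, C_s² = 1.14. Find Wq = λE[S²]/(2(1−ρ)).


ρ = λ·E[S] = 4.42·0.0316 = 0.1397
E[S²] = E[S]²(1+C_s²) = 0.0316²·(1+1.14) = 0.002137
Wq = λ·E[S²]/(2(1−ρ)) = 4.42·0.002137/(2·0.8603) = 0.005489 hr

Final: 0.005489 hr


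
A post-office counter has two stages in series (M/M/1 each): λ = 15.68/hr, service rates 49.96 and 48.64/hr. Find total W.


Each node sees arrival rate λ = 15.68/hr (tandem ⇒ throughput preserved).
W₁ = 1/(μ₁−λ) = 1/(49.96−15.68) = 0.02917 hr
W₂ = 1/(μ₂−λ) = 1/(48.64−15.68) = 0.03034 hr
W_total = W₁ + W₂ = 0.02917 + 0.03034 = 0.05951 hr

Final: 0.05951 hr


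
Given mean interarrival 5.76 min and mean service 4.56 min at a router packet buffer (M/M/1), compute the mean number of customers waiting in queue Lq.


λ = 60/5.76 = 10.4167 /hr
μ = 60/4.56 = 13.1579 /hr
ρ = λ/μ = 10.4167/13.1579 = 0.7917
Lq = ρ²/(1−ρ) = 0.6267/0.2083 = 3.0083

Final: 3.0083


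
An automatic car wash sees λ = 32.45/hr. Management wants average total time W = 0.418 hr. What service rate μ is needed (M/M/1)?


W = 1/(μ−λ) ⇒ μ − λ = 1/W = 1/0.418 = 2.3923
μ = λ + 1/W = 32.45 + 2.3923 = 34.8423 per hr

Final: 34.8423 /hr


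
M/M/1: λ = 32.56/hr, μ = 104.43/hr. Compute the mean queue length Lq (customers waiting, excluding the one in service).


ρ = 32.56/104.43 = 0.3118
Lq = ρ²/(1−ρ) = 0.09721/0.6882 = 0.1413

Final: 0.1413


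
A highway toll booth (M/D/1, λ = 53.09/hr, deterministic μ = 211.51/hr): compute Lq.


ρ = 53.09/211.51 = 0.2510
M/D/1: Lq = ρ²/(2(1−ρ)) = 0.06300/(2·0.7490) = 0.04206

Final: 0.04206


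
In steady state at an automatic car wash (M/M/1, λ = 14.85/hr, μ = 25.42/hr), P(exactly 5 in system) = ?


ρ = 14.85/25.42 = 0.5842
P_n = (1−ρ)·ρ^n = (1 − 0.5842)·0.5842^5 = 0.4158·0.068038 = 0.028291

Final: 0.028291


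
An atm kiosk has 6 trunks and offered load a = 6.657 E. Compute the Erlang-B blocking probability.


B(c,a) = (a^c/c!) / Σ_{k=0}^{c} a^k/k!
a^6/6! = 120.875656
Σ terms (k=0..6): 1.00000 + 6.65700 + 22.15782 + 49.16821 + 81.82820 + 108.94606 + 120.87566 = 390.632954
B = 120.875656/390.632954 = 0.309435

Final: 0.309435


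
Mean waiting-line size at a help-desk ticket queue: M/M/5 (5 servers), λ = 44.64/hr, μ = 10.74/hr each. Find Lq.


a = λ/μ = 4.1564; ρ = a/5 = 0.8313
P₀ = 0.010053
Lq = P₀·a^c·ρ / (c!·(1−ρ)²) = 0.010053·1240.50787·0.8313/(120·0.02846)
= 3.03507

Final: 3.03507


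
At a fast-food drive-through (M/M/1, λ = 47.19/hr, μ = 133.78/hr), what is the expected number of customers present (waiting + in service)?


ρ = λ/μ = 47.19/133.78 = 0.3527
L = ρ/(1−ρ) = 0.3527/(1 − 0.3527) = 0.3527/0.6473 = 0.5450

Final: 0.5450


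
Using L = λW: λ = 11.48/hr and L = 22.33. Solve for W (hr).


W = L/λ = 22.33/11.48 = 1.9451 hr

Final: 1.9451 hr


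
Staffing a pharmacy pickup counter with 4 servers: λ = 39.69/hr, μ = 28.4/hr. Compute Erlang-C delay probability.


a = λ/μ = 1.3975; ρ = a/4 = 0.3494
P₀ = 0.245501 (from M/M/c formula)
C(c,a) = [a^c/(c!(1−ρ))]·P₀ = [3.81462/(24·0.6506)]·0.245501
= 0.24430·0.245501 = 0.059975

Final: 0.059975


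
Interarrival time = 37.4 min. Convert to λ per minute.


λ = 1/(interarrival time) in consistent units.
1 minute = 1 min, so λ = 1/37.4 = 0.02674 per minute

Final: 0.02674 /min


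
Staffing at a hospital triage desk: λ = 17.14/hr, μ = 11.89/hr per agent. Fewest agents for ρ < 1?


Stability requires cμ > λ ⇔ c > λ/μ.
λ/μ = 17.14/11.89 = 1.4415
Minimum integer c = ⌊1.4415⌋ + 1 = 2
Check: 2·11.89 = 23.78 > 17.14, while 1·11.89 = 11.89 ≤ 17.14

Final: 2 servers


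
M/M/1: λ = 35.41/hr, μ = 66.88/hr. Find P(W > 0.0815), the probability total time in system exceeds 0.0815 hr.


W ~ Exponential(μ−λ) for M/M/1.
μ − λ = 66.88 − 35.41 = 31.4700
P(W > t) = e^{−(μ−λ)t} = e^{−2.5648} = 0.076934

Final: 0.076934


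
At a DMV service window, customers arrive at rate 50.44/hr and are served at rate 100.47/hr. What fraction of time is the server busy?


ρ = λ/μ = 50.44/100.47 = 0.5020

Final: 0.5020


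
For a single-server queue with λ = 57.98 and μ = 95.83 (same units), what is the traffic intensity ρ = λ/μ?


ρ = λ/μ = 57.98/95.83 = 0.6050

Final: 0.6050


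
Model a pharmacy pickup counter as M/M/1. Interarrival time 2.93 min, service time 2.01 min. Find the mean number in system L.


λ = 60/2.93 = 20.4778 /hr
μ = 60/2.01 = 29.8507 /hr
ρ = λ/μ = 20.4778/29.8507 = 0.6860
L = ρ/(1−ρ) = 0.6860/0.3140 = 2.1848

Final: 2.1848


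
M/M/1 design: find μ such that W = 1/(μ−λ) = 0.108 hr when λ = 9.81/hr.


W = 1/(μ−λ) ⇒ μ − λ = 1/W = 1/0.108 = 9.2593
μ = λ + 1/W = 9.81 + 9.2593 = 19.0693 per hr

Final: 19.0693 /hr


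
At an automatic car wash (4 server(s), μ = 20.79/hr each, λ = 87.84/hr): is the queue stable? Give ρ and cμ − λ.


Total capacity cμ = 4·20.79 = 83.16/hr
ρ = λ/(cμ) = 87.84/83.16 = 1.0563
Stable ⇔ ρ < 1: NO
Spare capacity = cμ − λ = 83.16 − 87.84 = -4.68/hr

Final: ρ = 1.0563; unstable; margin = -4.68/hr


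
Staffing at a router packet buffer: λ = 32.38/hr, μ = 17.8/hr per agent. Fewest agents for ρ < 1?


Stability requires cμ > λ ⇔ c > λ/μ.
λ/μ = 32.38/17.8 = 1.8191
Minimum integer c = ⌊1.8191⌋ + 1 = 2
Check: 2·17.8 = 35.60 > 32.38, while 1·17.8 = 17.80 ≤ 32.38

Final: 2 servers


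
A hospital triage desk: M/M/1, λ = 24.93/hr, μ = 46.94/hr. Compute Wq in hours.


ρ = 24.93/46.94 = 0.5311
Wq = ρ/(μ−λ) = 0.5311/(46.94 − 24.93) = 0.5311/22.01 = 0.02413 hr

Final: 0.02413 hr


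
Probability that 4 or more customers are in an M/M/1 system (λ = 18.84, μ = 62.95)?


ρ = 18.84/62.95 = 0.2993
P(N ≥ n) = ρ^n = 0.2993^4 = 0.008023

Final: 0.008023


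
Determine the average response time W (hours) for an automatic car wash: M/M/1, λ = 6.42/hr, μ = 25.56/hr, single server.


W = 1/(μ−λ) = 1/(25.56 − 6.42) = 1/19.14 = 0.05225 hr

Final: 0.05225 hr


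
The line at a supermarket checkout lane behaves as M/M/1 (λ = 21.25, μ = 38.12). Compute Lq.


ρ = 21.25/38.12 = 0.5575
Lq = ρ²/(1−ρ) = 0.3108/0.4425 = 0.7022

Final: 0.7022


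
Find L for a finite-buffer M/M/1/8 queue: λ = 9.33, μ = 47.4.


ρ = 9.33/47.4 = 0.1968
L = ρ[1 − (K+1)ρ^K + Kρ^(K+1)] / [(1−ρ)(1−ρ^(K+1))]
Numerator: 0.1968·(1 − 9·0.000002253 + 8·0.0000004435) = 0.196832
Denominator: (0.8032)·(1.000000) = 0.803164
L = 0.196832/0.803164 = 0.2451

Final: 0.2451


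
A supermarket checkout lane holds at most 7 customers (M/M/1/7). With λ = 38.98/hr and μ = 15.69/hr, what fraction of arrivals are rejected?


ρ = λ/μ = 38.98/15.69 = 2.4844
P_K = (1−ρ)ρ^K/(1−ρ^(K+1)) = (-1.4844·584.160569)/(1 − 1451.279730)
= -867.119161/-1450.279730 = 0.597898

Final: 0.597898


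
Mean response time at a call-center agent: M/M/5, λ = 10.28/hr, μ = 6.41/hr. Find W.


a = 1.6037; ρ = 0.3207; P₀ = 0.200682
Lq = P₀·a^c·ρ/(c!(1−ρ)²) = 0.01233
Wq = Lq/λ = 0.01233/10.28 = 0.001200 hr
W = Wq + 1/μ = 0.001200 + 0.15601 = 0.15721 hr

Final: 0.15721 hr


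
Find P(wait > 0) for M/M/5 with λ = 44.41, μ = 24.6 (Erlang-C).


a = λ/μ = 1.8053; ρ = a/5 = 0.3611
P₀ = 0.163719 (from M/M/c formula)
C(c,a) = [a^c/(c!(1−ρ))]·P₀ = [19.17469/(120·0.6389)]·0.163719
= 0.25008·0.163719 = 0.040943

Final: 0.040943


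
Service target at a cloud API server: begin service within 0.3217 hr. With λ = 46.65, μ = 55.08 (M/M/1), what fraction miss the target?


ρ = 46.65/55.08 = 0.8469
P(Wq > t) = ρ·e^{−(μ−λ)t} = 0.8469·e^{−2.7119}
= 0.8469·0.066408 = 0.056245

Final: 0.056245


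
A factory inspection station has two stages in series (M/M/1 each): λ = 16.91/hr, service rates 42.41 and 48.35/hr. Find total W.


Each node sees arrival rate λ = 16.91/hr (tandem ⇒ throughput preserved).
W₁ = 1/(μ₁−λ) = 1/(42.41−16.91) = 0.03922 hr
W₂ = 1/(μ₂−λ) = 1/(48.35−16.91) = 0.03181 hr
W_total = W₁ + W₂ = 0.03922 + 0.03181 = 0.07102 hr

Final: 0.07102 hr


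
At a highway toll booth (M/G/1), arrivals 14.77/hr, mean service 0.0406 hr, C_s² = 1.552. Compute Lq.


ρ = λ·E[S] = 14.77·0.0406 = 0.5997
Lq = ρ²(1+C_s²)/(2(1−ρ)) = 0.3596·(1+1.552)/(2·0.4003)
= 0.3596·2.5520/0.8007 = 1.14614

Final: 1.14614


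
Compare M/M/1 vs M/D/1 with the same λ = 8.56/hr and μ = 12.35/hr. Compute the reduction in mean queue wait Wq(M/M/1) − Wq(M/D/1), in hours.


ρ = 8.56/12.35 = 0.6931
Wq(M/M/1) = ρ/(μ−λ) = 0.6931/3.79 = 0.18288 hr
Wq(M/D/1) = ρ/(2(μ−λ)) = 0.09144 hr
Savings = 0.18288 − 0.09144 = 0.09144 hr

Final: 0.09144 hr


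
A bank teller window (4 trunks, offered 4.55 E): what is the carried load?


B(4,4.55) = 0.361070 (Erlang-B)
Carried load = a(1 − B) = 4.55·(1 − 0.361070) = 4.55·0.638930 = 2.9071 E

Final: 2.9071 Erlangs


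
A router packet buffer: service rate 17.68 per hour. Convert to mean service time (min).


Mean service time = 1/μ = 1/17.68 hour = 0.05656 hour
In minutes: 0.05656 × 60 = 3.3937 min

Final: 3.3937 min


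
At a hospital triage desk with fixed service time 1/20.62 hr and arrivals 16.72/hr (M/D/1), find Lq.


ρ = 16.72/20.62 = 0.8109
M/D/1: Lq = ρ²/(2(1−ρ)) = 0.6575/(2·0.1891) = 1.73816

Final: 1.73816


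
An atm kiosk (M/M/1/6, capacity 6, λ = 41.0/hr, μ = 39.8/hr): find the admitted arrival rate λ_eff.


ρ = 1.0302; P_K = (1−ρ)ρ^6/(1−ρ^7) = 0.155897
λ_eff = λ(1 − P_K) = 41.0·(1 − 0.155897) = 41.0·0.844103 = 34.6082 /hr

Final: 34.6082 /hr


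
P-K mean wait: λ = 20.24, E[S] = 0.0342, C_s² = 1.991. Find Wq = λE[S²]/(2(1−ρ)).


ρ = λ·E[S] = 20.24·0.0342 = 0.6922
E[S²] = E[S]²(1+C_s²) = 0.0342²·(1+1.991) = 0.003498
Wq = λ·E[S²]/(2(1−ρ)) = 20.24·0.003498/(2·0.3078) = 0.11502 hr

Final: 0.11502 hr


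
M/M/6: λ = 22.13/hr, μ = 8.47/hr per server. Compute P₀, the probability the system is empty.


a = λ/μ = 22.13/8.47 = 2.6128; ρ = a/c = 0.4355
Σ_{k=0}^{5} a^k/k! (terms k=0..5) = 1.00000 + 2.61275 + 3.41323 + 2.97264 + 1.94169 + 1.01463 = 12.95495
Tail: a^6/(6!(1−ρ)) = 318.11784/(720·0.5645) = 0.78264
P₀ = 1/(12.95495 + 0.78264) = 1/13.73759 = 0.072793

Final: 0.072793


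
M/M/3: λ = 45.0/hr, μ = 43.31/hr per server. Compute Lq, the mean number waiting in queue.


a = λ/μ = 1.0390; ρ = a/3 = 0.3463
P₀ = 0.349064
Lq = P₀·a^c·ρ / (c!·(1−ρ)²) = 0.349064·1.12169·0.3463/(6·0.42727)
= 0.05290

Final: 0.05290


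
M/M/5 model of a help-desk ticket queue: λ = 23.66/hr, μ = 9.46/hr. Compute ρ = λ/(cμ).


ρ = λ/(cμ) = 23.66/(5·9.46) = 23.66/47.30 = 0.5002

Final: 0.5002


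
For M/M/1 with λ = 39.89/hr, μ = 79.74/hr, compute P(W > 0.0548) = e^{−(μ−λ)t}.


W ~ Exponential(μ−λ) for M/M/1.
μ − λ = 79.74 − 39.89 = 39.8500
P(W > t) = e^{−(μ−λ)t} = e^{−2.1838} = 0.112615

Final: 0.112615


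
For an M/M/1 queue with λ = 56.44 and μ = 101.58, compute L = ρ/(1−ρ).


ρ = λ/μ = 56.44/101.58 = 0.5556
L = ρ/(1−ρ) = 0.5556/(1 − 0.5556) = 0.5556/0.4444 = 1.2503

Final: 1.2503


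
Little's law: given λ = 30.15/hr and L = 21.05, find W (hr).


W = L/λ = 21.05/30.15 = 0.6982 hr

Final: 0.6982 hr


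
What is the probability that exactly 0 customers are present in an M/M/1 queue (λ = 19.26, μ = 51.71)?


ρ = 19.26/51.71 = 0.3725
P_n = (1−ρ)·ρ^n = (1 − 0.3725)·0.3725^0 = 0.6275·1.000000 = 0.627538

Final: 0.627538


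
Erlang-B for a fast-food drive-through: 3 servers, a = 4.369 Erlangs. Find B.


B(c,a) = (a^c/c!) / Σ_{k=0}^{c} a^k/k!
a^3/3! = 13.899363
Σ terms (k=0..3): 1.00000 + 4.36900 + 9.54408 + 13.89936 = 28.812443
B = 13.899363/28.812443 = 0.482408

Final: 0.482408


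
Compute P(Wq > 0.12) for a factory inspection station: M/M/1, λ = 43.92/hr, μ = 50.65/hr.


ρ = 43.92/50.65 = 0.8671
P(Wq > t) = ρ·e^{−(μ−λ)t} = 0.8671·e^{−0.8076}
= 0.8671·0.445927 = 0.386676

Final: 0.386676


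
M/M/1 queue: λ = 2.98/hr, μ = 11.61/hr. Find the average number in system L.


ρ = λ/μ = 2.98/11.61 = 0.2567
L = ρ/(1−ρ) = 0.2567/(1 − 0.2567) = 0.2567/0.7433 = 0.3453

Final: 0.3453


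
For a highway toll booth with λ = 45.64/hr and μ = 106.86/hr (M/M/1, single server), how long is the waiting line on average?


ρ = 45.64/106.86 = 0.4271
Lq = ρ²/(1−ρ) = 0.1824/0.5729 = 0.3184

Final: 0.3184


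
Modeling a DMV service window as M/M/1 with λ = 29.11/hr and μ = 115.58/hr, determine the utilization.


ρ = λ/μ = 29.11/115.58 = 0.2519

Final: 0.2519


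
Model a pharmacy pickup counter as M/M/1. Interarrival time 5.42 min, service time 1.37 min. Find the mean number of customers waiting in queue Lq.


λ = 60/5.42 = 11.0701 /hr
μ = 60/1.37 = 43.7956 /hr
ρ = λ/μ = 11.0701/43.7956 = 0.2528
Lq = ρ²/(1−ρ) = 0.06389/0.7472 = 0.08550

Final: 0.08550


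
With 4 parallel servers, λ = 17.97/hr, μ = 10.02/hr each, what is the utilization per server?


ρ = λ/(cμ) = 17.97/(4·10.02) = 17.97/40.08 = 0.4484

Final: 0.4484


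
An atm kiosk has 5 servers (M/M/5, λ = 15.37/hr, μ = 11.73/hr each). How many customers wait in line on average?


a = λ/μ = 1.3103; ρ = a/5 = 0.2621
P₀ = 0.269529
Lq = P₀·a^c·ρ / (c!·(1−ρ)²) = 0.269529·3.86260·0.2621/(120·0.54455)
= 0.004175

Final: 0.004175


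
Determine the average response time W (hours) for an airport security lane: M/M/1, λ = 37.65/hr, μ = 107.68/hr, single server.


W = 1/(μ−λ) = 1/(107.68 − 37.65) = 1/70.03 = 0.01428 hr

Final: 0.01428 hr


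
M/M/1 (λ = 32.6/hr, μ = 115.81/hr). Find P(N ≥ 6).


ρ = 32.6/115.81 = 0.2815
P(N ≥ n) = ρ^n = 0.2815^6 = 0.0004975

Final: 0.0004975


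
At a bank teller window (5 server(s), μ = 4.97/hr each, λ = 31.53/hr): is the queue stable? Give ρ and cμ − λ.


Total capacity cμ = 5·4.97 = 24.85/hr
ρ = λ/(cμ) = 31.53/24.85 = 1.2688
Stable ⇔ ρ < 1: NO
Spare capacity = cμ − λ = 24.85 − 31.53 = -6.68/hr

Final: ρ = 1.2688; unstable; margin = -6.68/hr


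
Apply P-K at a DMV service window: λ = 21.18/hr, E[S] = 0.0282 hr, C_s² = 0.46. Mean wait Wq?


ρ = λ·E[S] = 21.18·0.0282 = 0.5973
E[S²] = E[S]²(1+C_s²) = 0.0282²·(1+0.46) = 0.001161
Wq = λ·E[S²]/(2(1−ρ)) = 21.18·0.001161/(2·0.4027) = 0.03053 hr

Final: 0.03053 hr


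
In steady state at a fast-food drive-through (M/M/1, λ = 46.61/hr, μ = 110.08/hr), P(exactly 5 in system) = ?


ρ = 46.61/110.08 = 0.4234
P_n = (1−ρ)·ρ^n = (1 − 0.4234)·0.4234^5 = 0.5766·0.013610 = 0.007847

Final: 0.007847


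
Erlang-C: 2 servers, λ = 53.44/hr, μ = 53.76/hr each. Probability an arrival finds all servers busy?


a = λ/μ = 0.9940; ρ = a/2 = 0.4970
P₀ = 0.335984 (from M/M/c formula)
C(c,a) = [a^c/(c!(1−ρ))]·P₀ = [0.98813/(2·0.5030)]·0.335984
= 0.98228·0.335984 = 0.330032

Final: 0.330032


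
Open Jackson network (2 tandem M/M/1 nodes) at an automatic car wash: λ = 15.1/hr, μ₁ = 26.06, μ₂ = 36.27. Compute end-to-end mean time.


Each node sees arrival rate λ = 15.1/hr (tandem ⇒ throughput preserved).
W₁ = 1/(μ₁−λ) = 1/(26.06−15.1) = 0.09124 hr
W₂ = 1/(μ₂−λ) = 1/(36.27−15.1) = 0.04724 hr
W_total = W₁ + W₂ = 0.09124 + 0.04724 = 0.13848 hr

Final: 0.13848 hr


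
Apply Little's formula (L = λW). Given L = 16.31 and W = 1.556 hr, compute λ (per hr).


λ = L/W = 16.31/1.556 = 10.4820 /hr

Final: 10.4820 /hr


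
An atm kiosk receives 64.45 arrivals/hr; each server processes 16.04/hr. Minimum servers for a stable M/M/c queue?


Stability requires cμ > λ ⇔ c > λ/μ.
λ/μ = 64.45/16.04 = 4.0181
Minimum integer c = ⌊4.0181⌋ + 1 = 5
Check: 5·16.04 = 80.20 > 64.45, while 4·16.04 = 64.16 ≤ 64.45

Final: 5 servers


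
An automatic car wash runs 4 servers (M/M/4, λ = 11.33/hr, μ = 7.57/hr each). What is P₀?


a = λ/μ = 11.33/7.57 = 1.4967; ρ = a/c = 0.3742
Σ_{k=0}^{3} a^k/k! (terms k=0..3) = 1.00000 + 1.49670 + 1.12005 + 0.55879 = 4.17554
Tail: a^4/(4!(1−ρ)) = 5.01806/(24·0.6258) = 0.33410
P₀ = 1/(4.17554 + 0.33410) = 1/4.50964 = 0.221747

Final: 0.221747


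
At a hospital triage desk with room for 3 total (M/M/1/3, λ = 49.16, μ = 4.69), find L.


ρ = 49.16/4.69 = 10.4819
L = ρ[1 − (K+1)ρ^K + Kρ^(K+1)] / [(1−ρ)(1−ρ^(K+1))]
Numerator: 10.4819·(1 − 4·1151.640938 + 3·12071.357889) = 331316.492010
Denominator: (-9.4819)·(-12070.357889) = 114449.640798
L = 331316.492010/114449.640798 = 2.8949

Final: 2.8949


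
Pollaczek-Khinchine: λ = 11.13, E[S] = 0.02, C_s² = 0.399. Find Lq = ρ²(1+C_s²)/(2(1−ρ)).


ρ = λ·E[S] = 11.13·0.02 = 0.2226
Lq = ρ²(1+C_s²)/(2(1−ρ)) = 0.04955·(1+0.399)/(2·0.7774)
= 0.04955·1.3990/1.5548 = 0.04459

Final: 0.04459


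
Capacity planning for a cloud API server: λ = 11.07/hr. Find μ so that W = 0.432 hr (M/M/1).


W = 1/(μ−λ) ⇒ μ − λ = 1/W = 1/0.432 = 2.3148
μ = λ + 1/W = 11.07 + 2.3148 = 13.3848 per hr

Final: 13.3848 /hr


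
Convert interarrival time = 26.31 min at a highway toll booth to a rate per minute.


λ = 1/(interarrival time) in consistent units.
1 minute = 1 min, so λ = 1/26.31 = 0.03801 per minute

Final: 0.03801 /min


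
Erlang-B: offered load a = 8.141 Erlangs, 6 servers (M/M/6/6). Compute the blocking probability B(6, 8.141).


B(c,a) = (a^c/c!) / Σ_{k=0}^{c} a^k/k!
a^6/6! = 404.328200
Σ terms (k=0..6): 1.00000 + 8.14100 + 33.13794 + 89.92532 + 183.02052 + 297.99401 + 404.32820 = 1017.546987
B = 404.328200/1017.546987 = 0.397356

Final: 0.397356


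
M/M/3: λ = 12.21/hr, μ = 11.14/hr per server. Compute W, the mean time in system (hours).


a = 1.0961; ρ = 0.3654; P₀ = 0.328677
Lq = P₀·a^c·ρ/(c!(1−ρ)²) = 0.06543
Wq = Lq/λ = 0.06543/12.21 = 0.005358 hr
W = Wq + 1/μ = 0.005358 + 0.08977 = 0.09513 hr

Final: 0.09513 hr


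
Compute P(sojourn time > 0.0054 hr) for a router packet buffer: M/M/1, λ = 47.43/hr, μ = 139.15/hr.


W ~ Exponential(μ−λ) for M/M/1.
μ − λ = 139.15 − 47.43 = 91.7200
P(W > t) = e^{−(μ−λ)t} = e^{−0.4953} = 0.609395

Final: 0.609395


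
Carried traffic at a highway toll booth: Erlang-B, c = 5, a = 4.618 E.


B(5,4.618) = 0.253115 (Erlang-B)
Carried load = a(1 − B) = 4.618·(1 − 0.253115) = 4.618·0.746885 = 3.4491 E

Final: 3.4491 Erlangs


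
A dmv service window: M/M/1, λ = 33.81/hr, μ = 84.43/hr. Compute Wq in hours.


ρ = 33.81/84.43 = 0.4005
Wq = ρ/(μ−λ) = 0.4005/(84.43 − 33.81) = 0.4005/50.62 = 0.007911 hr

Final: 0.007911 hr


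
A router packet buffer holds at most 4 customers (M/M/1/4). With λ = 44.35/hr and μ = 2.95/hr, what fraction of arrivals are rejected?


ρ = λ/μ = 44.35/2.95 = 15.0339
P_K = (1−ρ)ρ^K/(1−ρ^(K+1)) = (-14.0339·51084.180735)/(1 − 767994.378176)
= -716910.197440/-767993.378176 = 0.933485

Final: 0.933485


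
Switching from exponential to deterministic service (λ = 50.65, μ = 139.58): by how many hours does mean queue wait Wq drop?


ρ = 50.65/139.58 = 0.3629
Wq(M/M/1) = ρ/(μ−λ) = 0.3629/88.93 = 0.004080 hr
Wq(M/D/1) = ρ/(2(μ−λ)) = 0.002040 hr
Savings = 0.004080 − 0.002040 = 0.002040 hr

Final: 0.002040 hr


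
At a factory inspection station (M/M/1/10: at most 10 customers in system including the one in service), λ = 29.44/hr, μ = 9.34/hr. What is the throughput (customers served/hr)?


ρ = 3.1520; P_K = (1−ρ)ρ^10/(1−ρ^11) = 0.682747
λ_eff = λ(1 − P_K) = 29.44·(1 − 0.682747) = 29.44·0.317253 = 9.3399 /hr

Final: 9.3399 /hr


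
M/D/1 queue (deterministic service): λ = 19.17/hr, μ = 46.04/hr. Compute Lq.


ρ = 19.17/46.04 = 0.4164
M/D/1: Lq = ρ²/(2(1−ρ)) = 0.1734/(2·0.5836) = 0.14853

Final: 0.14853


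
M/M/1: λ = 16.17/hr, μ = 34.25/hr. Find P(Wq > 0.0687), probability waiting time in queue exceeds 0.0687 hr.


ρ = 16.17/34.25 = 0.4721
P(Wq > t) = ρ·e^{−(μ−λ)t} = 0.4721·e^{−1.2421}
= 0.4721·0.288778 = 0.136337

Final: 0.136337


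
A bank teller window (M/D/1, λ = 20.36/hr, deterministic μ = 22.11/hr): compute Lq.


ρ = 20.36/22.11 = 0.9209
M/D/1: Lq = ρ²/(2(1−ρ)) = 0.8480/(2·0.07915) = 5.35672

Final: 5.35672


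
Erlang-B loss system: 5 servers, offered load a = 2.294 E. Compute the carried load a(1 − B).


B(5,2.294) = 0.055029 (Erlang-B)
Carried load = a(1 − B) = 2.294·(1 − 0.055029) = 2.294·0.944971 = 2.1678 E

Final: 2.1678 Erlangs


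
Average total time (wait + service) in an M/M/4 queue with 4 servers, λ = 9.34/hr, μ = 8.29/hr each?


a = 1.1267; ρ = 0.2817; P₀ = 0.323294
Lq = P₀·a^c·ρ/(c!(1−ρ)²) = 0.01185
Wq = Lq/λ = 0.01185/9.34 = 0.001268 hr
W = Wq + 1/μ = 0.001268 + 0.12063 = 0.12190 hr

Final: 0.12190 hr


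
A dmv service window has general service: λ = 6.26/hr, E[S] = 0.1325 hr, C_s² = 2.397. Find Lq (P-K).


ρ = λ·E[S] = 6.26·0.1325 = 0.8295
Lq = ρ²(1+C_s²)/(2(1−ρ)) = 0.6880·(1+2.397)/(2·0.1705)
= 0.6880·3.3970/0.3411 = 6.85164

Final: 6.85164


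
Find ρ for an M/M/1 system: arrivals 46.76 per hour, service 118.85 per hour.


ρ = λ/μ = 46.76/118.85 = 0.3934

Final: 0.3934


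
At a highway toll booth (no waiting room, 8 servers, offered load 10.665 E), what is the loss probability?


B(c,a) = (a^c/c!) / Σ_{k=0}^{c} a^k/k!
a^8/8! = 4151.130196
Σ terms (k=0..8): 1.00000 + 10.66500 + 56.87111 + 202.17680 + 539.05391 + 1149.80198 + 2043.77302 + 3113.83418 + 4151.13020 = 11268.306209
B = 4151.130196/11268.306209 = 0.368390

Final: 0.368390


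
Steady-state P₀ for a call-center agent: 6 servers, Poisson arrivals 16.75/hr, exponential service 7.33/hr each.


a = λ/μ = 16.75/7.33 = 2.2851; ρ = a/c = 0.3809
Σ_{k=0}^{5} a^k/k! (terms k=0..5) = 1.00000 + 2.28513 + 2.61091 + 1.98875 + 1.13614 + 0.51925 = 9.54018
Tail: a^6/(6!(1−ρ)) = 142.38526/(720·0.6191) = 0.31940
P₀ = 1/(9.54018 + 0.31940) = 1/9.85958 = 0.101424

Final: 0.101424


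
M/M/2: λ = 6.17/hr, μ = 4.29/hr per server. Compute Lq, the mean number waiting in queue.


a = λ/μ = 1.4382; ρ = a/2 = 0.7191
P₀ = 0.163390
Lq = P₀·a^c·ρ / (c!·(1−ρ)²) = 0.163390·2.06850·0.7191/(2·0.07890)
= 1.54024

Final: 1.54024


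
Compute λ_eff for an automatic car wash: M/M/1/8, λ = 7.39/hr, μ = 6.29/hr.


ρ = 1.1749; P_K = (1−ρ)ρ^8/(1−ρ^9) = 0.194436
λ_eff = λ(1 − P_K) = 7.39·(1 − 0.194436) = 7.39·0.805564 = 5.9531 /hr

Final: 5.9531 /hr


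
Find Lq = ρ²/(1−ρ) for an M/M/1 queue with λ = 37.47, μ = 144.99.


ρ = 37.47/144.99 = 0.2584
Lq = ρ²/(1−ρ) = 0.06679/0.7416 = 0.09006

Final: 0.09006


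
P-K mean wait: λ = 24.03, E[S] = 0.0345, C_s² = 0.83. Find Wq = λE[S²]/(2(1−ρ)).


ρ = λ·E[S] = 24.03·0.0345 = 0.8290
E[S²] = E[S]²(1+C_s²) = 0.0345²·(1+0.83) = 0.002178
Wq = λ·E[S²]/(2(1−ρ)) = 24.03·0.002178/(2·0.1710) = 0.15308 hr

Final: 0.15308 hr


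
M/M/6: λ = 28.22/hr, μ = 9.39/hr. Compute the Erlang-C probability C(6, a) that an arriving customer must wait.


a = λ/μ = 3.0053; ρ = a/6 = 0.5009
P₀ = 0.048691 (from M/M/c formula)
C(c,a) = [a^c/(c!(1−ρ))]·P₀ = [736.79811/(720·0.4991)]·0.048691
= 2.05030·0.048691 = 0.099831

Final: 0.099831


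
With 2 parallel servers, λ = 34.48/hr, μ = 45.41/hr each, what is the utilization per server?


ρ = λ/(cμ) = 34.48/(2·45.41) = 34.48/90.82 = 0.3797

Final: 0.3797


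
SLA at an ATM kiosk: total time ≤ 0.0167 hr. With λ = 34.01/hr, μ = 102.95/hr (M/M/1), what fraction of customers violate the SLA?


W ~ Exponential(μ−λ) for M/M/1.
μ − λ = 102.95 − 34.01 = 68.9400
P(W > t) = e^{−(μ−λ)t} = e^{−1.1513} = 0.316226

Final: 0.316226


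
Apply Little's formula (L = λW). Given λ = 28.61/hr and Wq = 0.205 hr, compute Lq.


Lq = λWq = 28.61·0.205 = 5.8650

Final: 5.8650


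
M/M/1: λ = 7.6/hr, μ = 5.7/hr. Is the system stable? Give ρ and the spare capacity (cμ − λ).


Total capacity cμ = 1·5.7 = 5.70/hr
ρ = λ/(cμ) = 7.6/5.70 = 1.3333
Stable ⇔ ρ < 1: NO
Spare capacity = cμ − λ = 5.70 − 7.6 = -1.90/hr

Final: ρ = 1.3333; unstable; margin = -1.90/hr


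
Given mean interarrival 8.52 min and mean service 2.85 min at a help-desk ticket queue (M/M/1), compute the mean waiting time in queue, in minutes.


λ = 60/8.52 = 7.0423 /hr
μ = 60/2.85 = 21.0526 /hr
ρ = λ/μ = 7.0423/21.0526 = 0.3345
Wq = ρ/(μ−λ) = 0.3345/(21.0526−7.0423) = 0.02388 hr
In minutes: 0.02388·60 = 1.433 min

Final: 1.433 min


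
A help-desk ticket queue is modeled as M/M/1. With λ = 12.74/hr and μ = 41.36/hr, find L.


ρ = λ/μ = 12.74/41.36 = 0.3080
L = ρ/(1−ρ) = 0.3080/(1 − 0.3080) = 0.3080/0.6920 = 0.4451

Final: 0.4451


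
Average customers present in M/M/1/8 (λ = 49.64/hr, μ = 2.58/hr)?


ρ = 49.64/2.58 = 19.2403
L = ρ[1 − (K+1)ρ^K + Kρ^(K+1)] / [(1−ρ)(1−ρ^(K+1))]
Numerator: 19.2403·(1 − 9·18780040949.769192 + 8·361333811142.070740) = 52365392242662.742188
Denominator: (-18.2403)·(-361333811141.070740) = 6590840756704.956055
L = 52365392242662.742188/6590840756704.956055 = 7.9452

Final: 7.9452


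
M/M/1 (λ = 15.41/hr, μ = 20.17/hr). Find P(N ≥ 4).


ρ = 15.41/20.17 = 0.7640
P(N ≥ n) = ρ^n = 0.7640^4 = 0.340712

Final: 0.340712


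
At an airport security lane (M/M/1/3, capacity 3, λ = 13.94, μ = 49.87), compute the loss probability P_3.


ρ = λ/μ = 13.94/49.87 = 0.2795
P_K = (1−ρ)ρ^K/(1−ρ^(K+1)) = (0.7205·0.021841)/(1 − 0.006105)
= 0.015736/0.993895 = 0.015832

Final: 0.015832


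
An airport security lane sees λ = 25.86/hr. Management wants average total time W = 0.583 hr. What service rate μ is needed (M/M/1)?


W = 1/(μ−λ) ⇒ μ − λ = 1/W = 1/0.583 = 1.7153
μ = λ + 1/W = 25.86 + 1.7153 = 27.5753 per hr

Final: 27.5753 /hr


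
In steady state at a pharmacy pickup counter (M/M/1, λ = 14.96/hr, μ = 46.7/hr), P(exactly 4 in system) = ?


ρ = 14.96/46.7 = 0.3203
P_n = (1−ρ)·ρ^n = (1 − 0.3203)·0.3203^4 = 0.6797·0.010531 = 0.007157

Final: 0.007157


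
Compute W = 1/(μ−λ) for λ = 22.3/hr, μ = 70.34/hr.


W = 1/(μ−λ) = 1/(70.34 − 22.3) = 1/48.04 = 0.02082 hr

Final: 0.02082 hr


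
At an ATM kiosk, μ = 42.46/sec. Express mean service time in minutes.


Mean service time = 1/μ = 1/42.46 second = 0.02355 second
In minutes: 0.02355 × 0.0166667 = 0.0003925 min

Final: 0.0003925 min


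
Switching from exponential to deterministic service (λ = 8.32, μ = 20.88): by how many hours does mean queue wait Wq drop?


ρ = 8.32/20.88 = 0.3985
Wq(M/M/1) = ρ/(μ−λ) = 0.3985/12.56 = 0.03173 hr
Wq(M/D/1) = ρ/(2(μ−λ)) = 0.01586 hr
Savings = 0.03173 − 0.01586 = 0.01586 hr

Final: 0.01586 hr


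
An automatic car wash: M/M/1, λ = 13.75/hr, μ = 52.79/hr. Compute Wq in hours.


ρ = 13.75/52.79 = 0.2605
Wq = ρ/(μ−λ) = 0.2605/(52.79 − 13.75) = 0.2605/39.04 = 0.006672 hr

Final: 0.006672 hr


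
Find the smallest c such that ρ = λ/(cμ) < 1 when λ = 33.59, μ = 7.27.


Stability requires cμ > λ ⇔ c > λ/μ.
λ/μ = 33.59/7.27 = 4.6204
Minimum integer c = ⌊4.6204⌋ + 1 = 5
Check: 5·7.27 = 36.35 > 33.59, while 4·7.27 = 29.08 ≤ 33.59

Final: 5 servers


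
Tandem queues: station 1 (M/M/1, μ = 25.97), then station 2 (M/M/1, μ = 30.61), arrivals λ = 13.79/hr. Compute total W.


Each node sees arrival rate λ = 13.79/hr (tandem ⇒ throughput preserved).
W₁ = 1/(μ₁−λ) = 1/(25.97−13.79) = 0.08210 hr
W₂ = 1/(μ₂−λ) = 1/(30.61−13.79) = 0.05945 hr
W_total = W₁ + W₂ = 0.08210 + 0.05945 = 0.14155 hr

Final: 0.14155 hr


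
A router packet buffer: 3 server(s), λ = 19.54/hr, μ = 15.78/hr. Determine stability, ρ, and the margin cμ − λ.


Total capacity cμ = 3·15.78 = 47.34/hr
ρ = λ/(cμ) = 19.54/47.34 = 0.4128
Stable ⇔ ρ < 1: YES
Spare capacity = cμ − λ = 47.34 − 19.54 = 27.80/hr

Final: ρ = 0.4128; stable; margin = 27.80/hr


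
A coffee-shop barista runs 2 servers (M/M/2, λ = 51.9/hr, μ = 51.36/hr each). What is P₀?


a = λ/μ = 51.9/51.36 = 1.0105; ρ = a/c = 0.5053
Σ_{k=0}^{1} a^k/k! (terms k=0..1) = 1.00000 + 1.01051 = 2.01051
Tail: a^2/(2!(1−ρ)) = 1.02114/(2·0.4947) = 1.03199
P₀ = 1/(2.01051 + 1.03199) = 1/3.04250 = 0.328677

Final: 0.328677


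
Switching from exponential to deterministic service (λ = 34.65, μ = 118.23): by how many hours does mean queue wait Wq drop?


ρ = 34.65/118.23 = 0.2931
Wq(M/M/1) = ρ/(μ−λ) = 0.2931/83.58 = 0.003506 hr
Wq(M/D/1) = ρ/(2(μ−λ)) = 0.001753 hr
Savings = 0.003506 − 0.001753 = 0.001753 hr

Final: 0.001753 hr


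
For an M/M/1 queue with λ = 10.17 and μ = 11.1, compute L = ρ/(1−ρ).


ρ = λ/μ = 10.17/11.1 = 0.9162
L = ρ/(1−ρ) = 0.9162/(1 − 0.9162) = 0.9162/0.08378 = 10.9355

Final: 10.9355


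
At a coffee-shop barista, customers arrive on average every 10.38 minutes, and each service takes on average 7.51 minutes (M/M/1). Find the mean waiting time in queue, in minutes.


λ = 60/10.38 = 5.7803 /hr
μ = 60/7.51 = 7.9893 /hr
ρ = λ/μ = 5.7803/7.9893 = 0.7235
Wq = ρ/(μ−λ) = 0.7235/(7.9893−5.7803) = 0.32753 hr
In minutes: 0.32753·60 = 19.652 min

Final: 19.652 min


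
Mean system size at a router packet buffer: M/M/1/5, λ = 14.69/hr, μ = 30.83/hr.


ρ = 14.69/30.83 = 0.4765
L = ρ[1 − (K+1)ρ^K + Kρ^(K+1)] / [(1−ρ)(1−ρ^(K+1))]
Numerator: 0.4765·(1 − 6·0.024561 + 5·0.011703) = 0.434148
Denominator: (0.5235)·(0.988297) = 0.517389
L = 0.434148/0.517389 = 0.8391

Final: 0.8391


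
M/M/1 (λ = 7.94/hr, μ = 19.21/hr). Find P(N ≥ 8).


ρ = 7.94/19.21 = 0.4133
P(N ≥ n) = ρ^n = 0.4133^8 = 0.0008518

Final: 0.0008518


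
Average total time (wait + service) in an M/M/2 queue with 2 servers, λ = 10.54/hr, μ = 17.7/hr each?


a = 0.5955; ρ = 0.2977; P₀ = 0.541141
Lq = P₀·a^c·ρ/(c!(1−ρ)²) = 0.05792
Wq = Lq/λ = 0.05792/10.54 = 0.005496 hr
W = Wq + 1/μ = 0.005496 + 0.05650 = 0.06199 hr

Final: 0.06199 hr


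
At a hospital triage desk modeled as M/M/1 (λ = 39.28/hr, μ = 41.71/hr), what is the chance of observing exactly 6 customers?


ρ = 39.28/41.71 = 0.9417
P_n = (1−ρ)·ρ^n = (1 − 0.9417)·0.9417^6 = 0.05826·0.697570 = 0.040640

Final: 0.040640


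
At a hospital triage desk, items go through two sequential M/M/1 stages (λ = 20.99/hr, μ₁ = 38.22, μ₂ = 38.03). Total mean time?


Each node sees arrival rate λ = 20.99/hr (tandem ⇒ throughput preserved).
W₁ = 1/(μ₁−λ) = 1/(38.22−20.99) = 0.05804 hr
W₂ = 1/(μ₂−λ) = 1/(38.03−20.99) = 0.05869 hr
W_total = W₁ + W₂ = 0.05804 + 0.05869 = 0.11672 hr

Final: 0.11672 hr


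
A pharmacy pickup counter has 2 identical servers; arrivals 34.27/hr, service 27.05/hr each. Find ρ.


ρ = λ/(cμ) = 34.27/(2·27.05) = 34.27/54.10 = 0.6335

Final: 0.6335


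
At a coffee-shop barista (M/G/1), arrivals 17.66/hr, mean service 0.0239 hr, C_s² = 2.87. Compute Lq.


ρ = λ·E[S] = 17.66·0.0239 = 0.4221
Lq = ρ²(1+C_s²)/(2(1−ρ)) = 0.1781·(1+2.87)/(2·0.5779)
= 0.1781·3.8700/1.1559 = 0.59647

Final: 0.59647


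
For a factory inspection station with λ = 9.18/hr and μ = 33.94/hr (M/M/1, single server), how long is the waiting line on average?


ρ = 9.18/33.94 = 0.2705
Lq = ρ²/(1−ρ) = 0.07316/0.7295 = 0.1003

Final: 0.1003


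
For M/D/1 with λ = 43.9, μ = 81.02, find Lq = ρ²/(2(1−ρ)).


ρ = 43.9/81.02 = 0.5418
M/D/1: Lq = ρ²/(2(1−ρ)) = 0.2936/(2·0.4582) = 0.32040

Final: 0.32040


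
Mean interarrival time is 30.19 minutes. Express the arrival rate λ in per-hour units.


λ = 1/(interarrival time) in consistent units.
1 hour = 60 min, so λ = 60/30.19 = 1.9874 per hour

Final: 1.9874 /hr


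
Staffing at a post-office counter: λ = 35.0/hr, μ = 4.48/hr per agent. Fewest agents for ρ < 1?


Stability requires cμ > λ ⇔ c > λ/μ.
λ/μ = 35.0/4.48 = 7.8125
Minimum integer c = ⌊7.8125⌋ + 1 = 8
Check: 8·4.48 = 35.84 > 35.0, while 7·4.48 = 31.36 ≤ 35.0

Final: 8 servers


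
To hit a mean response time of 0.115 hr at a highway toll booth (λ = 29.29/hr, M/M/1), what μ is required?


W = 1/(μ−λ) ⇒ μ − λ = 1/W = 1/0.115 = 8.6957
μ = λ + 1/W = 29.29 + 8.6957 = 37.9857 per hr

Final: 37.9857 /hr


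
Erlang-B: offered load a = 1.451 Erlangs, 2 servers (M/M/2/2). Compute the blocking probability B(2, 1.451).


B(c,a) = (a^c/c!) / Σ_{k=0}^{c} a^k/k!
a^2/2! = 1.052701
Σ terms (k=0..2): 1.00000 + 1.45100 + 1.05270 = 3.503700
B = 1.052701/3.503700 = 0.300454

Final: 0.300454


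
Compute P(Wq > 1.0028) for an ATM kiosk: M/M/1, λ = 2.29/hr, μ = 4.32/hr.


ρ = 2.29/4.32 = 0.5301
P(Wq > t) = ρ·e^{−(μ−λ)t} = 0.5301·e^{−2.0357}
= 0.5301·0.130591 = 0.069225

Final: 0.069225


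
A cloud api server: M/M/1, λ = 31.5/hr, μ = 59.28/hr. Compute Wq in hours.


ρ = 31.5/59.28 = 0.5314
Wq = ρ/(μ−λ) = 0.5314/(59.28 − 31.5) = 0.5314/27.78 = 0.01913 hr

Final: 0.01913 hr


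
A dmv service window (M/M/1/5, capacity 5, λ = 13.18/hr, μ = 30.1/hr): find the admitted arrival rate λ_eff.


ρ = 0.4379; P_K = (1−ρ)ρ^5/(1−ρ^6) = 0.009113
λ_eff = λ(1 − P_K) = 13.18·(1 − 0.009113) = 13.18·0.990887 = 13.0599 /hr

Final: 13.0599 /hr


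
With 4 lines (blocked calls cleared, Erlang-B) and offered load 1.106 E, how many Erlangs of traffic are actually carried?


B(4,1.106) = 0.020744 (Erlang-B)
Carried load = a(1 − B) = 1.106·(1 − 0.020744) = 1.106·0.979256 = 1.0831 E

Final: 1.0831 Erlangs


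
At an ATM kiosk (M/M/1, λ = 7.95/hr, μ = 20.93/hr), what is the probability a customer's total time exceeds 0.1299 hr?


W ~ Exponential(μ−λ) for M/M/1.
μ − λ = 20.93 − 7.95 = 12.9800
P(W > t) = e^{−(μ−λ)t} = e^{−1.6861} = 0.185240

Final: 0.185240


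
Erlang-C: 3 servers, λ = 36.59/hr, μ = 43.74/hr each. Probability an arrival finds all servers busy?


a = λ/μ = 0.8365; ρ = a/3 = 0.2788
P₀ = 0.430715 (from M/M/c formula)
C(c,a) = [a^c/(c!(1−ρ))]·P₀ = [0.58540/(6·0.7212)]·0.430715
= 0.13529·0.430715 = 0.058272

Final: 0.058272


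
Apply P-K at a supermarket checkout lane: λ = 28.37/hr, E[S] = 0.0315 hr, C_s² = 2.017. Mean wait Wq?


ρ = λ·E[S] = 28.37·0.0315 = 0.8937
E[S²] = E[S]²(1+C_s²) = 0.0315²·(1+2.017) = 0.002994
Wq = λ·E[S²]/(2(1−ρ)) = 28.37·0.002994/(2·0.1063) = 0.39931 hr

Final: 0.39931 hr


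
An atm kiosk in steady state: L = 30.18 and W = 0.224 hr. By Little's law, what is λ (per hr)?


λ = L/W = 30.18/0.224 = 134.7321 /hr

Final: 134.7321 /hr


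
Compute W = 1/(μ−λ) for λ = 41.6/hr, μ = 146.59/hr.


W = 1/(μ−λ) = 1/(146.59 − 41.6) = 1/104.99 = 0.009525 hr

Final: 0.009525 hr


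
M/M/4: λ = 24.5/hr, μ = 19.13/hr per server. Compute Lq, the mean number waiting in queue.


a = λ/μ = 1.2807; ρ = a/4 = 0.3202
P₀ = 0.276562
Lq = P₀·a^c·ρ / (c!·(1−ρ)²) = 0.276562·2.69032·0.3202/(24·0.46216)
= 0.02148

Final: 0.02148


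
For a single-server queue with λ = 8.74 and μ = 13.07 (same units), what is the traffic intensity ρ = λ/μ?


ρ = λ/μ = 8.74/13.07 = 0.6687

Final: 0.6687


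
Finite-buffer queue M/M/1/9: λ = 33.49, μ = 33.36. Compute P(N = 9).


ρ = λ/μ = 33.49/33.36 = 1.0039
P_K = (1−ρ)ρ^K/(1−ρ^(K+1)) = (-0.003897·1.035624)/(1 − 1.039659)
= -0.004036/-0.039659 = 0.101759

Final: 0.101759


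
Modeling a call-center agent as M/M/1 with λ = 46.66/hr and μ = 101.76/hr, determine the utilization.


ρ = λ/μ = 46.66/101.76 = 0.4585

Final: 0.4585


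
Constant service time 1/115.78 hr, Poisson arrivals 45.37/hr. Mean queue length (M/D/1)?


ρ = 45.37/115.78 = 0.3919
M/D/1: Lq = ρ²/(2(1−ρ)) = 0.1536/(2·0.6081) = 0.12625

Final: 0.12625


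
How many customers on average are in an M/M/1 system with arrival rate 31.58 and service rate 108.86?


ρ = λ/μ = 31.58/108.86 = 0.2901
L = ρ/(1−ρ) = 0.2901/(1 − 0.2901) = 0.2901/0.7099 = 0.4086

Final: 0.4086


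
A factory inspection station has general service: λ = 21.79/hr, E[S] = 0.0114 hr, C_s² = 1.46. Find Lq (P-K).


ρ = λ·E[S] = 21.79·0.0114 = 0.2484
Lq = ρ²(1+C_s²)/(2(1−ρ)) = 0.06171·(1+1.46)/(2·0.7516)
= 0.06171·2.4600/1.5032 = 0.10098

Final: 0.10098


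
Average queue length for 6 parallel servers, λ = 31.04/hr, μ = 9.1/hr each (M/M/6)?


a = λ/μ = 3.4110; ρ = a/6 = 0.5685
P₀ = 0.031847
Lq = P₀·a^c·ρ / (c!·(1−ρ)²) = 0.031847·1575.00494·0.5685/(720·0.18619)
= 0.21270

Final: 0.21270


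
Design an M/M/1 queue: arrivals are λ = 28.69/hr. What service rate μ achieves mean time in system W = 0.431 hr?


W = 1/(μ−λ) ⇒ μ − λ = 1/W = 1/0.431 = 2.3202
μ = λ + 1/W = 28.69 + 2.3202 = 31.0102 per hr

Final: 31.0102 /hr


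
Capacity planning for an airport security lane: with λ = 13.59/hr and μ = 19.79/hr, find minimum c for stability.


Stability requires cμ > λ ⇔ c > λ/μ.
λ/μ = 13.59/19.79 = 0.6867
Minimum integer c = ⌊0.6867⌋ + 1 = 1
Check: 1·19.79 = 19.79 > 13.59, while 0·19.79 = 0.00 ≤ 13.59

Final: 1 servers


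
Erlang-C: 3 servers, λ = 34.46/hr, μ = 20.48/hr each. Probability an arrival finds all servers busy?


a = λ/μ = 1.6826; ρ = a/3 = 0.5609
P₀ = 0.169311 (from M/M/c formula)
C(c,a) = [a^c/(c!(1−ρ))]·P₀ = [4.76383/(6·0.4391)]·0.169311
= 1.80806·0.169311 = 0.306126

Final: 0.306126


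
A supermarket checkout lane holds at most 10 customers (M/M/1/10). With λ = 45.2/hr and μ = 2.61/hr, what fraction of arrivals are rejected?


ρ = λ/μ = 45.2/2.61 = 17.3180
P_K = (1−ρ)ρ^K/(1−ρ^(K+1)) = (-16.3180·2426494295897.641602)/(1 − 42022046810181.375000)
= -39595552514283.742188/-42022046810180.375000 = 0.942257

Final: 0.942257


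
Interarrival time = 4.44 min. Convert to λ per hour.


λ = 1/(interarrival time) in consistent units.
1 hour = 60 min, so λ = 60/4.44 = 13.5135 per hour

Final: 13.5135 /hr
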